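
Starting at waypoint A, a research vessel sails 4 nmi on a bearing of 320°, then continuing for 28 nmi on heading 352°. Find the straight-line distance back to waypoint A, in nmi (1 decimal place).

Leg 1 (320°, 4 nmi): east 4 sin 320° = -2.57, north 4 cos 320° = 3.06
Leg 2 (352°, 28 nmi): east 28 sin 352° = -3.90, north 28 cos 352° = 27.73
Net: -6.47 east, 30.79 north. Distance = √((-6.47)² + (30.79)²) = 31.464 nmi.

31.5 nmi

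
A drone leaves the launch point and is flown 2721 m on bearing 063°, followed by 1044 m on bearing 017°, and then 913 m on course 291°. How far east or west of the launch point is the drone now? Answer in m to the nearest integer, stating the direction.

1877 m east

Leg 1 (063°, 2721 m): east 2721 sin 63° = 2424.43, north 2721 cos 63° = 1235.31
Leg 2 (017°, 1044 m): east 1044 sin 17° = 305.24, north 1044 cos 17° = 998.38
Leg 3 (291°, 913 m): east 913 sin 291° = -852.36, north 913 cos 291° = 327.19
Net east component: 1877.31 m.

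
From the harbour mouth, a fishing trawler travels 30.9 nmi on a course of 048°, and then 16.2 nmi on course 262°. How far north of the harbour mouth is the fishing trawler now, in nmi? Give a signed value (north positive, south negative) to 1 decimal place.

18.4 nmi

Leg 1 (048°, 30.9 nmi): east 30.9 sin 48° = 22.96, north 30.9 cos 48° = 20.68
Leg 2 (262°, 16.2 nmi): east 16.2 sin 262° = -16.04, north 16.2 cos 262° = -2.25
Net north component: 18.42 nmi.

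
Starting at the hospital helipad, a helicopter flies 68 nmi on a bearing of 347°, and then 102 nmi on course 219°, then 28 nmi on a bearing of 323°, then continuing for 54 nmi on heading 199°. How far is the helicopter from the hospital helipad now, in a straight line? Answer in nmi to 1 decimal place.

Leg 1 (347°, 68 nmi): east 68 sin 347° = -15.30, north 68 cos 347° = 66.26
Leg 2 (219°, 102 nmi): east 102 sin 219° = -64.19, north 102 cos 219° = -79.27
Leg 3 (323°, 28 nmi): east 28 sin 323° = -16.85, north 28 cos 323° = 22.36
Leg 4 (199°, 54 nmi): east 54 sin 199° = -17.58, north 54 cos 199° = -51.06
Net: -113.92 east, -41.71 north. Distance = √((-113.92)² + (-41.71)²) = 121.314 nmi.

121.3 nmi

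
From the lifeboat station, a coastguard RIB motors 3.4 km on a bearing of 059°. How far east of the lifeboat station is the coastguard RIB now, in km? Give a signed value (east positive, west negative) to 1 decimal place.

2.9 km

Leg 1 (059°, 3.4 km): east 3.4 sin 59° = 2.91, north 3.4 cos 59° = 1.75
Net east component: 2.91 km.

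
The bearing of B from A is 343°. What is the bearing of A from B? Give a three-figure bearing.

163°

Back-bearing = 343° − 180° = 163°.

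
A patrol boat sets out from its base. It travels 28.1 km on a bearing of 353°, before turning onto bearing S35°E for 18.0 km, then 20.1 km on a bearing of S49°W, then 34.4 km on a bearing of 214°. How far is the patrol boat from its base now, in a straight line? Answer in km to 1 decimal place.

39.7 km

Leg 1 (353°, 28.1 km): east 28.1 sin 353° = -3.42, north 28.1 cos 353° = 27.89
Leg 2 (S35°E, 18.0 km): east 18.0 sin 145° = 10.32, north 18.0 cos 145° = -14.74
Leg 3 (S49°W, 20.1 km): east 20.1 sin 229° = -15.17, north 20.1 cos 229° = -13.19
Leg 4 (214°, 34.4 km): east 34.4 sin 214° = -19.24, north 34.4 cos 214° = -28.52
Net: -27.51 east, -28.56 north. Distance = √((-27.51)² + (-28.56)²) = 39.652 km.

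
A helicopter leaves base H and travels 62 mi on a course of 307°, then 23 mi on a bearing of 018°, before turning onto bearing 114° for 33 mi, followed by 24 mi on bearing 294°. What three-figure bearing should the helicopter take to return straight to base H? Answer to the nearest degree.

148°

Leg 1 (307°, 62 mi): east 62 sin 307° = -49.52, north 62 cos 307° = 37.31
Leg 2 (018°, 23 mi): east 23 sin 18° = 7.11, north 23 cos 18° = 21.87
Leg 3 (114°, 33 mi): east 33 sin 114° = 30.15, north 33 cos 114° = -13.42
Leg 4 (294°, 24 mi): east 24 sin 294° = -21.93, north 24 cos 294° = 9.76
Net displacement: -34.19 east, 55.53 north. Direction back to start is (34.19, -55.53): bearing = atan2(34.19, -55.53) mod 360° = 148.38° ≈ 148°.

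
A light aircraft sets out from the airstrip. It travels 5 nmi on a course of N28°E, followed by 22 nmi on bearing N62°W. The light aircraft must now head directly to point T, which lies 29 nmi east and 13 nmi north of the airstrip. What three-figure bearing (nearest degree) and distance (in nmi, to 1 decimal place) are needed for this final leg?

092°, 46.1 nmi

Leg 1 (N28°E, 5 nmi): east 5 sin 28° = 2.35, north 5 cos 28° = 4.41
Leg 2 (N62°W, 22 nmi): east 22 sin 298° = -19.42, north 22 cos 298° = 10.33
Current position: (-17.08, 14.74). Target: (29, 13). Remaining: Δeast = 46.08, Δnorth = -1.74.
Bearing = atan2(46.08, -1.74) mod 360° = 92.17°; distance = √((46.08)² + (-1.74)²) = 46.110 nmi.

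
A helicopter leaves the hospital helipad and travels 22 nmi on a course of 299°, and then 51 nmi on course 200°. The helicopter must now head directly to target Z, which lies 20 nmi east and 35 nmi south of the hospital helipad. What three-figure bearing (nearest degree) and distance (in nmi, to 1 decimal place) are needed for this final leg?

088°, 56.7 nmi

Leg 1 (299°, 22 nmi): east 22 sin 299° = -19.24, north 22 cos 299° = 10.67
Leg 2 (200°, 51 nmi): east 51 sin 200° = -17.44, north 51 cos 200° = -47.92
Current position: (-36.68, -37.26). Target: (20, -35). Remaining: Δeast = 56.68, Δnorth = 2.26.
Bearing = atan2(56.68, 2.26) mod 360° = 87.72°; distance = √((56.68)² + (2.26)²) = 56.730 nmi.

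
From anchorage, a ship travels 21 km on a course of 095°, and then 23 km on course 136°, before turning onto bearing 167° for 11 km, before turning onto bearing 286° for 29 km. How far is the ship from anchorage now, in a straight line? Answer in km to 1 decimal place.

Leg 1 (095°, 21 km): east 21 sin 95° = 20.92, north 21 cos 95° = -1.83
Leg 2 (136°, 23 km): east 23 sin 136° = 15.98, north 23 cos 136° = -16.54
Leg 3 (167°, 11 km): east 11 sin 167° = 2.47, north 11 cos 167° = -10.72
Leg 4 (286°, 29 km): east 29 sin 286° = -27.88, north 29 cos 286° = 7.99
Net: 11.50 east, -21.10 north. Distance = √((11.50)² + (-21.10)²) = 24.028 km.

24.0 km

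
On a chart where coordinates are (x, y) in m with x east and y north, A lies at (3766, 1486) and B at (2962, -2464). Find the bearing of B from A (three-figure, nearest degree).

Δeast = 2962 − 3766 = -804.00; Δnorth = -2464 − 1486 = -3950.00.
Bearing = atan2(Δeast, Δnorth) mod 360° = 191.51° ≈ 192°.

192°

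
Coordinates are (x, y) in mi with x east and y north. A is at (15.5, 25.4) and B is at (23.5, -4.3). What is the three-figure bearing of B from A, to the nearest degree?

165°

Δeast = 23.5 − 15.5 = 8.00; Δnorth = -4.3 − 25.4 = -29.70.
Bearing = atan2(Δeast, Δnorth) mod 360° = 164.92° ≈ 165°.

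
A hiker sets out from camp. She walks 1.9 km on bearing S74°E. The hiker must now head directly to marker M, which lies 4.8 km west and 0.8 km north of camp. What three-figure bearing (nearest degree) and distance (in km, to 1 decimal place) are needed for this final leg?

281°, 6.8 km

Leg 1 (S74°E, 1.9 km): east 1.9 sin 106° = 1.83, north 1.9 cos 106° = -0.52
Current position: (1.83, -0.52). Target: (-4.8, 0.8). Remaining: Δeast = -6.63, Δnorth = 1.32.
Bearing = atan2(-6.63, 1.32) mod 360° = 281.30°; distance = √((-6.63)² + (1.32)²) = 6.757 km.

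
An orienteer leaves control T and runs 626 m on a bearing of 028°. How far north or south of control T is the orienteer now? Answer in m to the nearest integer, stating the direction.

553 m north

Leg 1 (028°, 626 m): east 626 sin 28° = 293.89, north 626 cos 28° = 552.73
Net north component: 552.73 m.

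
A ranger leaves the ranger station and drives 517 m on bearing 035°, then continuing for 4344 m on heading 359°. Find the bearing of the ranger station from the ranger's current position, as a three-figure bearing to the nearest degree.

183°

Leg 1 (035°, 517 m): east 517 sin 35° = 296.54, north 517 cos 35° = 423.50
Leg 2 (359°, 4344 m): east 4344 sin 359° = -75.81, north 4344 cos 359° = 4343.34
Net displacement: 220.73 east, 4766.84 north. Direction back to start is (-220.73, -4766.84): bearing = atan2(-220.73, -4766.84) mod 360° = 182.65° ≈ 183°.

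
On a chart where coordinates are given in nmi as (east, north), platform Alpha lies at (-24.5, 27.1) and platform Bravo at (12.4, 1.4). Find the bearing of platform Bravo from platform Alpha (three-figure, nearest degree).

125°

Δeast = 12.4 − -24.5 = 36.90; Δnorth = 1.4 − 27.1 = -25.70.
Bearing = atan2(Δeast, Δnorth) mod 360° = 124.86° ≈ 125°.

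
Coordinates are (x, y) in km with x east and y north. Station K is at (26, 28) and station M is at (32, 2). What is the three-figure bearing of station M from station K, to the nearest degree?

Δeast = 32 − 26 = 6.00; Δnorth = 2 − 28 = -26.00.
Bearing = atan2(Δeast, Δnorth) mod 360° = 167.01° ≈ 167°.

167°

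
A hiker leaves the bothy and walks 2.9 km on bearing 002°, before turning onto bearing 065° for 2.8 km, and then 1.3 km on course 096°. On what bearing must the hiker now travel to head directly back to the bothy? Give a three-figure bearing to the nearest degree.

225°

Leg 1 (002°, 2.9 km): east 2.9 sin 2° = 0.10, north 2.9 cos 2° = 2.90
Leg 2 (065°, 2.8 km): east 2.8 sin 65° = 2.54, north 2.8 cos 65° = 1.18
Leg 3 (096°, 1.3 km): east 1.3 sin 96° = 1.29, north 1.3 cos 96° = -0.14
Net displacement: 3.93 east, 3.95 north. Direction back to start is (-3.93, -3.95): bearing = atan2(-3.93, -3.95) mod 360° = 224.90° ≈ 225°.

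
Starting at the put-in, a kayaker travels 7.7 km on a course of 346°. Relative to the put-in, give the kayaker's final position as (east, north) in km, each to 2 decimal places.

(-1.86, 7.47)

Leg 1 (346°, 7.7 km): east 7.7 sin 346° = -1.86, north 7.7 cos 346° = 7.47
Summing: -1.86 km east, 7.47 km north → (-1.86, 7.47).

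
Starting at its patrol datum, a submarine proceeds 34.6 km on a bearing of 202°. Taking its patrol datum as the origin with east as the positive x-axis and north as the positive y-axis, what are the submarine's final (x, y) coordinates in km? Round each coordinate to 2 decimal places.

Leg 1 (202°, 34.6 km): east 34.6 sin 202° = -12.96, north 34.6 cos 202° = -32.08
Summing: -12.96 km east, -32.08 km north → (-12.96, -32.08).

(-12.96, -32.08)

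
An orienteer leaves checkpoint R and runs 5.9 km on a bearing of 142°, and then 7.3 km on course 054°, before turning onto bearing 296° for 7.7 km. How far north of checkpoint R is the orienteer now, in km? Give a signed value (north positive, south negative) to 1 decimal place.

Leg 1 (142°, 5.9 km): east 5.9 sin 142° = 3.63, north 5.9 cos 142° = -4.65
Leg 2 (054°, 7.3 km): east 7.3 sin 54° = 5.91, north 7.3 cos 54° = 4.29
Leg 3 (296°, 7.7 km): east 7.7 sin 296° = -6.92, north 7.7 cos 296° = 3.38
Net north component: 3.02 km.

3.0 km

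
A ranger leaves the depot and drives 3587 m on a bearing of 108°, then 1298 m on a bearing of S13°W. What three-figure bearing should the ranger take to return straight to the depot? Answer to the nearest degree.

Leg 1 (108°, 3587 m): east 3587 sin 108° = 3411.44, north 3587 cos 108° = -1108.44
Leg 2 (S13°W, 1298 m): east 1298 sin 193° = -291.99, north 1298 cos 193° = -1264.73
Net displacement: 3119.45 east, -2373.18 north. Direction back to start is (-3119.45, 2373.18): bearing = atan2(-3119.45, 2373.18) mod 360° = 307.26° ≈ 307°.

307°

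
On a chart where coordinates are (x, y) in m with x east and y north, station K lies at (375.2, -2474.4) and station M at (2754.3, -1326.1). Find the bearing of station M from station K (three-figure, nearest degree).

064°

Δeast = 2754.3 − 375.2 = 2379.10; Δnorth = -1326.1 − -2474.4 = 1148.30.
Bearing = atan2(Δeast, Δnorth) mod 360° = 64.24° ≈ 064°.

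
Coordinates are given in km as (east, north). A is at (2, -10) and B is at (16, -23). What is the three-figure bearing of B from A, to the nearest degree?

133°

Δeast = 16 − 2 = 14.00; Δnorth = -23 − -10 = -13.00.
Bearing = atan2(Δeast, Δnorth) mod 360° = 132.88° ≈ 133°.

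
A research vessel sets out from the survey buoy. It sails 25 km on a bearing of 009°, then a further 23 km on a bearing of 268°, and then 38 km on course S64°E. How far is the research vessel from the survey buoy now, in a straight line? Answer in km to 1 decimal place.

Leg 1 (009°, 25 km): east 25 sin 9° = 3.91, north 25 cos 9° = 24.69
Leg 2 (268°, 23 km): east 23 sin 268° = -22.99, north 23 cos 268° = -0.80
Leg 3 (S64°E, 38 km): east 38 sin 116° = 34.15, north 38 cos 116° = -16.66
Net: 15.08 east, 7.23 north. Distance = √((15.08)² + (7.23)²) = 16.723 km.

16.7 km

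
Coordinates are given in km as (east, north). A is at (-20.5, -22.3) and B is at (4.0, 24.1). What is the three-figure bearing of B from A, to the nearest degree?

028°

Δeast = 4.0 − -20.5 = 24.50; Δnorth = 24.1 − -22.3 = 46.40.
Bearing = atan2(Δeast, Δnorth) mod 360° = 27.83° ≈ 028°.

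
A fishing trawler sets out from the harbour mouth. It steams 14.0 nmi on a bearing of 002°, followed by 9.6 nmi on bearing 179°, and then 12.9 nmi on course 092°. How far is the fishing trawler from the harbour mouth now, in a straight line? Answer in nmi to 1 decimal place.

Leg 1 (002°, 14.0 nmi): east 14.0 sin 2° = 0.49, north 14.0 cos 2° = 13.99
Leg 2 (179°, 9.6 nmi): east 9.6 sin 179° = 0.17, north 9.6 cos 179° = -9.60
Leg 3 (092°, 12.9 nmi): east 12.9 sin 92° = 12.89, north 12.9 cos 92° = -0.45
Net: 13.55 east, 3.94 north. Distance = √((13.55)² + (3.94)²) = 14.110 nmi.

14.1 nmi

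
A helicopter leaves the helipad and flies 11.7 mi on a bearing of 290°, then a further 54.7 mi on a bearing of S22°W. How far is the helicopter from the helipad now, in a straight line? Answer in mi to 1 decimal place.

Leg 1 (290°, 11.7 mi): east 11.7 sin 290° = -10.99, north 11.7 cos 290° = 4.00
Leg 2 (S22°W, 54.7 mi): east 54.7 sin 202° = -20.49, north 54.7 cos 202° = -50.72
Net: -31.49 east, -46.72 north. Distance = √((-31.49)² + (-46.72)²) = 56.335 mi.

56.3 mi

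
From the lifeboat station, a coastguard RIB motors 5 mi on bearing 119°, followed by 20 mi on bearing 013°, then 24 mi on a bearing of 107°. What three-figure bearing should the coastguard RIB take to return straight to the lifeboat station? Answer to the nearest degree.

252°

Leg 1 (119°, 5 mi): east 5 sin 119° = 4.37, north 5 cos 119° = -2.42
Leg 2 (013°, 20 mi): east 20 sin 13° = 4.50, north 20 cos 13° = 19.49
Leg 3 (107°, 24 mi): east 24 sin 107° = 22.95, north 24 cos 107° = -7.02
Net displacement: 31.82 east, 10.05 north. Direction back to start is (-31.82, -10.05): bearing = atan2(-31.82, -10.05) mod 360° = 252.48° ≈ 252°.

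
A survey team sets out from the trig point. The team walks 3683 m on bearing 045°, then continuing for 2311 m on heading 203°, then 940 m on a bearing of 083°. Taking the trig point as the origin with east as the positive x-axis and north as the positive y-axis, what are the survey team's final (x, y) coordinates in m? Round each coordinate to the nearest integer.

Leg 1 (045°, 3683 m): east 3683 sin 45° = 2604.27, north 3683 cos 45° = 2604.27
Leg 2 (203°, 2311 m): east 2311 sin 203° = -902.98, north 2311 cos 203° = -2127.29
Leg 3 (083°, 940 m): east 940 sin 83° = 932.99, north 940 cos 83° = 114.56
Summing: 2634.29 m east, 591.54 m north → (2634, 592).

(2634, 592)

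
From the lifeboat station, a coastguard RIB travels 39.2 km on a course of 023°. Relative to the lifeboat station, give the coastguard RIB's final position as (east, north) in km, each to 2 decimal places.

Leg 1 (023°, 39.2 km): east 39.2 sin 23° = 15.32, north 39.2 cos 23° = 36.08
Summing: 15.32 km east, 36.08 km north → (15.32, 36.08).

(15.32, 36.08)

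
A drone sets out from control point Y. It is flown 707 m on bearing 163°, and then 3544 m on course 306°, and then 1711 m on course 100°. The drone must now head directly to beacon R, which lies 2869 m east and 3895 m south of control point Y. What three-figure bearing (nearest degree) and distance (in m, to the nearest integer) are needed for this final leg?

142°, 6311 m

Leg 1 (163°, 707 m): east 707 sin 163° = 206.71, north 707 cos 163° = -676.11
Leg 2 (306°, 3544 m): east 3544 sin 306° = -2867.16, north 3544 cos 306° = 2083.11
Leg 3 (100°, 1711 m): east 1711 sin 100° = 1685.01, north 1711 cos 100° = -297.11
Current position: (-975.44, 1109.89). Target: (2869, -3895). Remaining: Δeast = 3844.44, Δnorth = -5004.89.
Bearing = atan2(3844.44, -5004.89) mod 360° = 142.47°; distance = √((3844.44)² + (-5004.89)²) = 6310.997 m.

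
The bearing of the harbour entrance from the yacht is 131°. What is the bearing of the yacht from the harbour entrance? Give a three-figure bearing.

311°

Back-bearing = 131° + 180° = 311°.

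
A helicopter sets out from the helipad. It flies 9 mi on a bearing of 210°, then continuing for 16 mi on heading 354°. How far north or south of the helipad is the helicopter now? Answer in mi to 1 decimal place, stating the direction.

8.1 mi north

Leg 1 (210°, 9 mi): east 9 sin 210° = -4.50, north 9 cos 210° = -7.79
Leg 2 (354°, 16 mi): east 16 sin 354° = -1.67, north 16 cos 354° = 15.91
Net north component: 8.12 mi.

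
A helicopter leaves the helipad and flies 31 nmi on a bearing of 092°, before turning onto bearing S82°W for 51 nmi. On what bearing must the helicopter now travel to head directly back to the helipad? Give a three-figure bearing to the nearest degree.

Leg 1 (092°, 31 nmi): east 31 sin 92° = 30.98, north 31 cos 92° = -1.08
Leg 2 (S82°W, 51 nmi): east 51 sin 262° = -50.50, north 51 cos 262° = -7.10
Net displacement: -19.52 east, -8.18 north. Direction back to start is (19.52, 8.18): bearing = atan2(19.52, 8.18) mod 360° = 67.27° ≈ 067°.

067°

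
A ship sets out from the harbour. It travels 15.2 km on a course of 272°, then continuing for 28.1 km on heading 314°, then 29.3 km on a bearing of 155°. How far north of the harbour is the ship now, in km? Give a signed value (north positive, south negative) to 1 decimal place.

Leg 1 (272°, 15.2 km): east 15.2 sin 272° = -15.19, north 15.2 cos 272° = 0.53
Leg 2 (314°, 28.1 km): east 28.1 sin 314° = -20.21, north 28.1 cos 314° = 19.52
Leg 3 (155°, 29.3 km): east 29.3 sin 155° = 12.38, north 29.3 cos 155° = -26.55
Net north component: -6.50 km.

-6.5 km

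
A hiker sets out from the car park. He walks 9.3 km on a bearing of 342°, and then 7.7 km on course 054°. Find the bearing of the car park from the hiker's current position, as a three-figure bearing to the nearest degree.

194°

Leg 1 (342°, 9.3 km): east 9.3 sin 342° = -2.87, north 9.3 cos 342° = 8.84
Leg 2 (054°, 7.7 km): east 7.7 sin 54° = 6.23, north 7.7 cos 54° = 4.53
Net displacement: 3.36 east, 13.37 north. Direction back to start is (-3.36, -13.37): bearing = atan2(-3.36, -13.37) mod 360° = 194.09° ≈ 194°.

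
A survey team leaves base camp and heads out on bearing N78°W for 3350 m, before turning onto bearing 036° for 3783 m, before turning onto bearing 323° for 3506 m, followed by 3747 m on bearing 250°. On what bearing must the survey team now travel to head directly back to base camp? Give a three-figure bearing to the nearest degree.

128°

Leg 1 (N78°W, 3350 m): east 3350 sin 282° = -3276.79, north 3350 cos 282° = 696.50
Leg 2 (036°, 3783 m): east 3783 sin 36° = 2223.59, north 3783 cos 36° = 3060.51
Leg 3 (323°, 3506 m): east 3506 sin 323° = -2109.96, north 3506 cos 323° = 2800.02
Leg 4 (250°, 3747 m): east 3747 sin 250° = -3521.03, north 3747 cos 250° = -1281.55
Net displacement: -6684.19 east, 5275.48 north. Direction back to start is (6684.19, -5275.48): bearing = atan2(6684.19, -5275.48) mod 360° = 128.28° ≈ 128°.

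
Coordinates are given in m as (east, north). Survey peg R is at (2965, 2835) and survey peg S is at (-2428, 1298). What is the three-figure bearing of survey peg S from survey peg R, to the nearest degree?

254°

Δeast = -2428 − 2965 = -5393.00; Δnorth = 1298 − 2835 = -1537.00.
Bearing = atan2(Δeast, Δnorth) mod 360° = 254.09° ≈ 254°.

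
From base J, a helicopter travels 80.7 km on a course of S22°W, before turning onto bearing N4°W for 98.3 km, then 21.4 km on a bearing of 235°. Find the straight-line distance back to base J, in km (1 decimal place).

Leg 1 (S22°W, 80.7 km): east 80.7 sin 202° = -30.23, north 80.7 cos 202° = -74.82
Leg 2 (N4°W, 98.3 km): east 98.3 sin 356° = -6.86, north 98.3 cos 356° = 98.06
Leg 3 (235°, 21.4 km): east 21.4 sin 235° = -17.53, north 21.4 cos 235° = -12.27
Net: -54.62 east, 10.96 north. Distance = √((-54.62)² + (10.96)²) = 55.707 km.

55.7 km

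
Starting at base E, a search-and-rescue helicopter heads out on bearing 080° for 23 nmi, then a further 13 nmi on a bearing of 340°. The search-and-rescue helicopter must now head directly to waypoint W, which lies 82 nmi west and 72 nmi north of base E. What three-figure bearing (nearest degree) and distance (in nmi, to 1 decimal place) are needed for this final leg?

Leg 1 (080°, 23 nmi): east 23 sin 80° = 22.65, north 23 cos 80° = 3.99
Leg 2 (340°, 13 nmi): east 13 sin 340° = -4.45, north 13 cos 340° = 12.22
Current position: (18.20, 16.21). Target: (-82, 72). Remaining: Δeast = -100.20, Δnorth = 55.79.
Bearing = atan2(-100.20, 55.79) mod 360° = 299.11°; distance = √((-100.20)² + (55.79)²) = 114.688 nmi.

299°, 114.7 nmi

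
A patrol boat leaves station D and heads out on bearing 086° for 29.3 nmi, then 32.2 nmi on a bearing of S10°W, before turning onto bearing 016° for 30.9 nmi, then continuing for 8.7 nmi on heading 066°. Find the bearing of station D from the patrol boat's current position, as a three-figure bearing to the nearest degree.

Leg 1 (086°, 29.3 nmi): east 29.3 sin 86° = 29.23, north 29.3 cos 86° = 2.04
Leg 2 (S10°W, 32.2 nmi): east 32.2 sin 190° = -5.59, north 32.2 cos 190° = -31.71
Leg 3 (016°, 30.9 nmi): east 30.9 sin 16° = 8.52, north 30.9 cos 16° = 29.70
Leg 4 (066°, 8.7 nmi): east 8.7 sin 66° = 7.95, north 8.7 cos 66° = 3.54
Net displacement: 40.10 east, 3.57 north. Direction back to start is (-40.10, -3.57): bearing = atan2(-40.10, -3.57) mod 360° = 264.91° ≈ 265°.

265°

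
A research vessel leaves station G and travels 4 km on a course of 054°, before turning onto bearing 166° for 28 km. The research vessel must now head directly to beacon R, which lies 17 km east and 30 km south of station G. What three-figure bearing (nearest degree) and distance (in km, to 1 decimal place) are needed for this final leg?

Leg 1 (054°, 4 km): east 4 sin 54° = 3.24, north 4 cos 54° = 2.35
Leg 2 (166°, 28 km): east 28 sin 166° = 6.77, north 28 cos 166° = -27.17
Current position: (10.01, -24.82). Target: (17, -30). Remaining: Δeast = 6.99, Δnorth = -5.18.
Bearing = atan2(6.99, -5.18) mod 360° = 126.56°; distance = √((6.99)² + (-5.18)²) = 8.702 km.

127°, 8.7 km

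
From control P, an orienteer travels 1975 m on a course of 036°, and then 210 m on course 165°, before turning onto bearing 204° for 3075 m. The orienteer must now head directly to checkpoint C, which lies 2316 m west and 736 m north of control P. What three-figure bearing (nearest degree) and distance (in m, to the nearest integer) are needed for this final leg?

Leg 1 (036°, 1975 m): east 1975 sin 36° = 1160.88, north 1975 cos 36° = 1597.81
Leg 2 (165°, 210 m): east 210 sin 165° = 54.35, north 210 cos 165° = -202.84
Leg 3 (204°, 3075 m): east 3075 sin 204° = -1250.72, north 3075 cos 204° = -2809.15
Current position: (-35.49, -1414.19). Target: (-2316, 736). Remaining: Δeast = -2280.51, Δnorth = 2150.19.
Bearing = atan2(-2280.51, 2150.19) mod 360° = 313.32°; distance = √((-2280.51)² + (2150.19)²) = 3134.334 m.

313°, 3134 m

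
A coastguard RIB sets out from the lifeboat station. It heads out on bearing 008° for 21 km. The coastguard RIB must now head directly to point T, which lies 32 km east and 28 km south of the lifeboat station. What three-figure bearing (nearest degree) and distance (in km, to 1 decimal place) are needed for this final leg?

149°, 56.8 km

Leg 1 (008°, 21 km): east 21 sin 8° = 2.92, north 21 cos 8° = 20.80
Current position: (2.92, 20.80). Target: (32, -28). Remaining: Δeast = 29.08, Δnorth = -48.80.
Bearing = atan2(29.08, -48.80) mod 360° = 149.21°; distance = √((29.08)² + (-48.80)²) = 56.802 km.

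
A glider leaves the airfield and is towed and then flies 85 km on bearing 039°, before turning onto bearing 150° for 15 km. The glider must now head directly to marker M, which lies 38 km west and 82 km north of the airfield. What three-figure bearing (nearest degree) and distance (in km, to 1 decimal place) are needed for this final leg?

Leg 1 (039°, 85 km): east 85 sin 39° = 53.49, north 85 cos 39° = 66.06
Leg 2 (150°, 15 km): east 15 sin 150° = 7.50, north 15 cos 150° = -12.99
Current position: (60.99, 53.07). Target: (-38, 82). Remaining: Δeast = -98.99, Δnorth = 28.93.
Bearing = atan2(-98.99, 28.93) mod 360° = 286.29°; distance = √((-98.99)² + (28.93)²) = 103.134 km.

286°, 103.1 km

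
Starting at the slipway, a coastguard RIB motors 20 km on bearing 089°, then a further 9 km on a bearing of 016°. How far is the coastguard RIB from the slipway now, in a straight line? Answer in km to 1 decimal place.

24.2 km

Leg 1 (089°, 20 km): east 20 sin 89° = 20.00, north 20 cos 89° = 0.35
Leg 2 (016°, 9 km): east 9 sin 16° = 2.48, north 9 cos 16° = 8.65
Net: 22.48 east, 9.00 north. Distance = √((22.48)² + (9.00)²) = 24.213 km.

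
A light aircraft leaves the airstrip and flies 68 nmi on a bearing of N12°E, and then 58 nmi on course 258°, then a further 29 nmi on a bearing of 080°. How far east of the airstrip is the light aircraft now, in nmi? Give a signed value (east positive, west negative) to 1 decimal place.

Leg 1 (N12°E, 68 nmi): east 68 sin 12° = 14.14, north 68 cos 12° = 66.51
Leg 2 (258°, 58 nmi): east 58 sin 258° = -56.73, north 58 cos 258° = -12.06
Leg 3 (080°, 29 nmi): east 29 sin 80° = 28.56, north 29 cos 80° = 5.04
Net east component: -14.04 nmi.

-14.0 nmi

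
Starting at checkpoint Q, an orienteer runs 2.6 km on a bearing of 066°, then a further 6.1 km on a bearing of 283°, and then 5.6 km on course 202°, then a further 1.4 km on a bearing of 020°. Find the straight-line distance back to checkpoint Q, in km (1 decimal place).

Leg 1 (066°, 2.6 km): east 2.6 sin 66° = 2.38, north 2.6 cos 66° = 1.06
Leg 2 (283°, 6.1 km): east 6.1 sin 283° = -5.94, north 6.1 cos 283° = 1.37
Leg 3 (202°, 5.6 km): east 5.6 sin 202° = -2.10, north 5.6 cos 202° = -5.19
Leg 4 (020°, 1.4 km): east 1.4 sin 20° = 0.48, north 1.4 cos 20° = 1.32
Net: -5.19 east, -1.45 north. Distance = √((-5.19)² + (-1.45)²) = 5.385 km.

5.4 km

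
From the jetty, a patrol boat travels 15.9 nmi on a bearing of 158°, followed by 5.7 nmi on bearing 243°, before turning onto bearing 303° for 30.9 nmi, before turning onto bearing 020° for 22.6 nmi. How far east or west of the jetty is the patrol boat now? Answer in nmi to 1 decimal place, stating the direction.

17.3 nmi west

Leg 1 (158°, 15.9 nmi): east 15.9 sin 158° = 5.96, north 15.9 cos 158° = -14.74
Leg 2 (243°, 5.7 nmi): east 5.7 sin 243° = -5.08, north 5.7 cos 243° = -2.59
Leg 3 (303°, 30.9 nmi): east 30.9 sin 303° = -25.91, north 30.9 cos 303° = 16.83
Leg 4 (020°, 22.6 nmi): east 22.6 sin 20° = 7.73, north 22.6 cos 20° = 21.24
Net east component: -17.31 nmi.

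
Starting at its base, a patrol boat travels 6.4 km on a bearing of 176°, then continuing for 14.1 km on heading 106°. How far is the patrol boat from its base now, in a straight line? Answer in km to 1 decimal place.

17.4 km

Leg 1 (176°, 6.4 km): east 6.4 sin 176° = 0.45, north 6.4 cos 176° = -6.38
Leg 2 (106°, 14.1 km): east 14.1 sin 106° = 13.55, north 14.1 cos 106° = -3.89
Net: 14.00 east, -10.27 north. Distance = √((14.00)² + (-10.27)²) = 17.364 km.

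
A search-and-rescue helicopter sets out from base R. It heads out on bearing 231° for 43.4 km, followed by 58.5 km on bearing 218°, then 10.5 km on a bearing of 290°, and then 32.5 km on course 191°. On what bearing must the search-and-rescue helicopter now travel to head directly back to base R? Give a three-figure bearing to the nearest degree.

040°

Leg 1 (231°, 43.4 km): east 43.4 sin 231° = -33.73, north 43.4 cos 231° = -27.31
Leg 2 (218°, 58.5 km): east 58.5 sin 218° = -36.02, north 58.5 cos 218° = -46.10
Leg 3 (290°, 10.5 km): east 10.5 sin 290° = -9.87, north 10.5 cos 290° = 3.59
Leg 4 (191°, 32.5 km): east 32.5 sin 191° = -6.20, north 32.5 cos 191° = -31.90
Net displacement: -85.81 east, -101.72 north. Direction back to start is (85.81, 101.72): bearing = atan2(85.81, 101.72) mod 360° = 40.15° ≈ 040°.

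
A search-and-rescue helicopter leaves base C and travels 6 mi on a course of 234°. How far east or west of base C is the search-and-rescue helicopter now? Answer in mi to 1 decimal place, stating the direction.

Leg 1 (234°, 6 mi): east 6 sin 234° = -4.85, north 6 cos 234° = -3.53
Net east component: -4.85 mi.

4.9 mi west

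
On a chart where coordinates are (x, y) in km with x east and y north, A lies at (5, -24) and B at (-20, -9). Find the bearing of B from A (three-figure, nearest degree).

Δeast = -20 − 5 = -25.00; Δnorth = -9 − -24 = 15.00.
Bearing = atan2(Δeast, Δnorth) mod 360° = 300.96° ≈ 301°.

301°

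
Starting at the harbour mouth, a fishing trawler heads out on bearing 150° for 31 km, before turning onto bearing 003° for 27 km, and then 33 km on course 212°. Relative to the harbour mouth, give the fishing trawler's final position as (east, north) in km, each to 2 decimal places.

Leg 1 (150°, 31 km): east 31 sin 150° = 15.50, north 31 cos 150° = -26.85
Leg 2 (003°, 27 km): east 27 sin 3° = 1.41, north 27 cos 3° = 26.96
Leg 3 (212°, 33 km): east 33 sin 212° = -17.49, north 33 cos 212° = -27.99
Summing: -0.57 km east, -27.87 km north → (-0.57, -27.87).

(-0.57, -27.87)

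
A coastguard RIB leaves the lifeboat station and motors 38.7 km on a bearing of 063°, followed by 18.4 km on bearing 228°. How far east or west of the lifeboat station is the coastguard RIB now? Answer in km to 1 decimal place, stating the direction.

20.8 km east

Leg 1 (063°, 38.7 km): east 38.7 sin 63° = 34.48, north 38.7 cos 63° = 17.57
Leg 2 (228°, 18.4 km): east 18.4 sin 228° = -13.67, north 18.4 cos 228° = -12.31
Net east component: 20.81 km.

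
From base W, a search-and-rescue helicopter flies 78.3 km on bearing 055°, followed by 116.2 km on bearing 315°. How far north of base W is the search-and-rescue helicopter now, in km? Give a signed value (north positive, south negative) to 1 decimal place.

Leg 1 (055°, 78.3 km): east 78.3 sin 55° = 64.14, north 78.3 cos 55° = 44.91
Leg 2 (315°, 116.2 km): east 116.2 sin 315° = -82.17, north 116.2 cos 315° = 82.17
Net north component: 127.08 km.

127.1 km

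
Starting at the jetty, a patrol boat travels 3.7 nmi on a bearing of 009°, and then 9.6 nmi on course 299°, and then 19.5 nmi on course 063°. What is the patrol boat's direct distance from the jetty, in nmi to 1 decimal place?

Leg 1 (009°, 3.7 nmi): east 3.7 sin 9° = 0.58, north 3.7 cos 9° = 3.65
Leg 2 (299°, 9.6 nmi): east 9.6 sin 299° = -8.40, north 9.6 cos 299° = 4.65
Leg 3 (063°, 19.5 nmi): east 19.5 sin 63° = 17.37, north 19.5 cos 63° = 8.85
Net: 9.56 east, 17.16 north. Distance = √((9.56)² + (17.16)²) = 19.643 nmi.

19.6 nmi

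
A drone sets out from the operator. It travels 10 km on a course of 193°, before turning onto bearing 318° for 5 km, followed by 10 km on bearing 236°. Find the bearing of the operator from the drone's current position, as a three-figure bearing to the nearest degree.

050°

Leg 1 (193°, 10 km): east 10 sin 193° = -2.25, north 10 cos 193° = -9.74
Leg 2 (318°, 5 km): east 5 sin 318° = -3.35, north 5 cos 318° = 3.72
Leg 3 (236°, 10 km): east 10 sin 236° = -8.29, north 10 cos 236° = -5.59
Net displacement: -13.89 east, -11.62 north. Direction back to start is (13.89, 11.62): bearing = atan2(13.89, 11.62) mod 360° = 50.08° ≈ 050°.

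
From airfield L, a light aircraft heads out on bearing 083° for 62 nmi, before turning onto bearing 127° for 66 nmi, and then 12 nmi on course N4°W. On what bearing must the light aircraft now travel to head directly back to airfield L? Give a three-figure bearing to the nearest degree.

280°

Leg 1 (083°, 62 nmi): east 62 sin 83° = 61.54, north 62 cos 83° = 7.56
Leg 2 (127°, 66 nmi): east 66 sin 127° = 52.71, north 66 cos 127° = -39.72
Leg 3 (N4°W, 12 nmi): east 12 sin 356° = -0.84, north 12 cos 356° = 11.97
Net displacement: 113.41 east, -20.19 north. Direction back to start is (-113.41, 20.19): bearing = atan2(-113.41, 20.19) mod 360° = 280.10° ≈ 280°.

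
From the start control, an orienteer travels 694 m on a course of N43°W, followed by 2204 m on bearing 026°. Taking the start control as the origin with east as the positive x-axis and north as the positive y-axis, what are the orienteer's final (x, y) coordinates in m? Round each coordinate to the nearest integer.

Leg 1 (N43°W, 694 m): east 694 sin 317° = -473.31, north 694 cos 317° = 507.56
Leg 2 (026°, 2204 m): east 2204 sin 26° = 966.17, north 2204 cos 26° = 1980.94
Summing: 492.86 m east, 2488.50 m north → (493, 2489).

(493, 2489)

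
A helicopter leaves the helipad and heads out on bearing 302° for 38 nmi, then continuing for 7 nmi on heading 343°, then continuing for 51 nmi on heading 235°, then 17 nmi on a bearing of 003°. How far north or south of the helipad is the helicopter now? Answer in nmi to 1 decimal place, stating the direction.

14.6 nmi north

Leg 1 (302°, 38 nmi): east 38 sin 302° = -32.23, north 38 cos 302° = 20.14
Leg 2 (343°, 7 nmi): east 7 sin 343° = -2.05, north 7 cos 343° = 6.69
Leg 3 (235°, 51 nmi): east 51 sin 235° = -41.78, north 51 cos 235° = -29.25
Leg 4 (003°, 17 nmi): east 17 sin 3° = 0.89, north 17 cos 3° = 16.98
Net north component: 14.56 nmi.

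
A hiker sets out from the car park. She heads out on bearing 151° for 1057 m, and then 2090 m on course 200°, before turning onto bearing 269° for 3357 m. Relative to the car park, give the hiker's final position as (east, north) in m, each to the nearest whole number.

Leg 1 (151°, 1057 m): east 1057 sin 151° = 512.44, north 1057 cos 151° = -924.47
Leg 2 (200°, 2090 m): east 2090 sin 200° = -714.82, north 2090 cos 200° = -1963.96
Leg 3 (269°, 3357 m): east 3357 sin 269° = -3356.49, north 3357 cos 269° = -58.59
Summing: -3558.87 m east, -2947.02 m north → (-3559, -2947).

(-3559, -2947)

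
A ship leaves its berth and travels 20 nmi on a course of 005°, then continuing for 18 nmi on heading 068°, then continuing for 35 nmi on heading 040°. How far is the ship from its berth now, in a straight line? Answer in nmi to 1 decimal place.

Leg 1 (005°, 20 nmi): east 20 sin 5° = 1.74, north 20 cos 5° = 19.92
Leg 2 (068°, 18 nmi): east 18 sin 68° = 16.69, north 18 cos 68° = 6.74
Leg 3 (040°, 35 nmi): east 35 sin 40° = 22.50, north 35 cos 40° = 26.81
Net: 40.93 east, 53.48 north. Distance = √((40.93)² + (53.48)²) = 67.344 nmi.

67.3 nmi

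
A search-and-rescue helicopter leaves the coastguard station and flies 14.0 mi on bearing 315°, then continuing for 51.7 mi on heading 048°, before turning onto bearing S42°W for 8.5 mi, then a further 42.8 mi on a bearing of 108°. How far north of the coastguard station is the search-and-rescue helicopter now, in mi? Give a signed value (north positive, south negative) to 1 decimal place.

25.0 mi

Leg 1 (315°, 14.0 mi): east 14.0 sin 315° = -9.90, north 14.0 cos 315° = 9.90
Leg 2 (048°, 51.7 mi): east 51.7 sin 48° = 38.42, north 51.7 cos 48° = 34.59
Leg 3 (S42°W, 8.5 mi): east 8.5 sin 222° = -5.69, north 8.5 cos 222° = -6.32
Leg 4 (108°, 42.8 mi): east 42.8 sin 108° = 40.71, north 42.8 cos 108° = -13.23
Net north component: 24.95 mi.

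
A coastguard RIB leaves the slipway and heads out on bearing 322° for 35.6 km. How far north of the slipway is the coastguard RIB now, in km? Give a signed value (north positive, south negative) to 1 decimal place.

28.1 km

Leg 1 (322°, 35.6 km): east 35.6 sin 322° = -21.92, north 35.6 cos 322° = 28.05
Net north component: 28.05 km.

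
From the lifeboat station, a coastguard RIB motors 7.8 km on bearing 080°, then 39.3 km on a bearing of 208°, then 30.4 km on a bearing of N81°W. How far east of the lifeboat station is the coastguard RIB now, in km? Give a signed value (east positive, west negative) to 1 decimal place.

-40.8 km

Leg 1 (080°, 7.8 km): east 7.8 sin 80° = 7.68, north 7.8 cos 80° = 1.35
Leg 2 (208°, 39.3 km): east 39.3 sin 208° = -18.45, north 39.3 cos 208° = -34.70
Leg 3 (N81°W, 30.4 km): east 30.4 sin 279° = -30.03, north 30.4 cos 279° = 4.76
Net east component: -40.79 km.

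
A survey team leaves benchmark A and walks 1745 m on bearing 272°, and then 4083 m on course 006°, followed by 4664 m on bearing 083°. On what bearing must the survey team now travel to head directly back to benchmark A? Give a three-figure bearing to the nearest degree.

215°

Leg 1 (272°, 1745 m): east 1745 sin 272° = -1743.94, north 1745 cos 272° = 60.90
Leg 2 (006°, 4083 m): east 4083 sin 6° = 426.79, north 4083 cos 6° = 4060.63
Leg 3 (083°, 4664 m): east 4664 sin 83° = 4629.24, north 4664 cos 83° = 568.40
Net displacement: 3312.09 east, 4689.93 north. Direction back to start is (-3312.09, -4689.93): bearing = atan2(-3312.09, -4689.93) mod 360° = 215.23° ≈ 215°.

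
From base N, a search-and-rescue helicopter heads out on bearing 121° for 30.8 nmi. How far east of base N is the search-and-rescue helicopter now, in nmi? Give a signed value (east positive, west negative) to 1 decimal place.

26.4 nmi

Leg 1 (121°, 30.8 nmi): east 30.8 sin 121° = 26.40, north 30.8 cos 121° = -15.86
Net east component: 26.40 nmi.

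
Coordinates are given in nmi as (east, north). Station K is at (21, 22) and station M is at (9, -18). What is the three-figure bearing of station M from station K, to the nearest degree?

Δeast = 9 − 21 = -12.00; Δnorth = -18 − 22 = -40.00.
Bearing = atan2(Δeast, Δnorth) mod 360° = 196.70° ≈ 197°.

197°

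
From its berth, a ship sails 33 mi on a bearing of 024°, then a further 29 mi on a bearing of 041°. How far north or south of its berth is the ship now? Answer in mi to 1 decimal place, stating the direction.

52.0 mi north

Leg 1 (024°, 33 mi): east 33 sin 24° = 13.42, north 33 cos 24° = 30.15
Leg 2 (041°, 29 mi): east 29 sin 41° = 19.03, north 29 cos 41° = 21.89
Net north component: 52.03 mi.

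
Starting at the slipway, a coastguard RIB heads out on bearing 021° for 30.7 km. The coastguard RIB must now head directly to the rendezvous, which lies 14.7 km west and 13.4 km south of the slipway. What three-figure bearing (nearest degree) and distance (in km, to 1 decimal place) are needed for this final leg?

211°, 49.3 km

Leg 1 (021°, 30.7 km): east 30.7 sin 21° = 11.00, north 30.7 cos 21° = 28.66
Current position: (11.00, 28.66). Target: (-14.7, -13.4). Remaining: Δeast = -25.70, Δnorth = -42.06.
Bearing = atan2(-25.70, -42.06) mod 360° = 211.43°; distance = √((-25.70)² + (-42.06)²) = 49.292 km.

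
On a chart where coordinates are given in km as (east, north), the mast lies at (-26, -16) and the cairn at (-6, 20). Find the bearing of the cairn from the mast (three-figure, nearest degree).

Δeast = -6 − -26 = 20.00; Δnorth = 20 − -16 = 36.00.
Bearing = atan2(Δeast, Δnorth) mod 360° = 29.05° ≈ 029°.

029°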